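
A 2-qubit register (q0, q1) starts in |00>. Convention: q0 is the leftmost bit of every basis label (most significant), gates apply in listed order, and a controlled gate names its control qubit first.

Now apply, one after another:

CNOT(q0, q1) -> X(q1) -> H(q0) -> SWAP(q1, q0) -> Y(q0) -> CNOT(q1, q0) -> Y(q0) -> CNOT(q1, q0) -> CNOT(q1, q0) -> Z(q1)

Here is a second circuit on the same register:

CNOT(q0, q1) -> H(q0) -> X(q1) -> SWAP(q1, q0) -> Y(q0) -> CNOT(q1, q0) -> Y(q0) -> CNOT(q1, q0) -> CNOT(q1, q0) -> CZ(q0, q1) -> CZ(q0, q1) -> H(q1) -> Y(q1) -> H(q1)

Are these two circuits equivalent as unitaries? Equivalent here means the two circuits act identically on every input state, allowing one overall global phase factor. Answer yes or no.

No — the two circuits implement different unitaries, even allowing a global phase.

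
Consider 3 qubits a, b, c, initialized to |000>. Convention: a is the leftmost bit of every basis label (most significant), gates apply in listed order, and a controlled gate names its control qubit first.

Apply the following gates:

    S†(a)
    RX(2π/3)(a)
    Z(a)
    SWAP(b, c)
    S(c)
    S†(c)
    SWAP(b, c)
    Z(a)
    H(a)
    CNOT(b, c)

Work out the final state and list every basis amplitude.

The final amplitudes are sqrt(2)/4 - sqrt(6)*I/4 on |000>, sqrt(2)/4 + sqrt(6)*I/4 on |100>, and 0 on every other basis state. Key observation: the block from step 3 through step 8 cancels to the identity and can be dropped.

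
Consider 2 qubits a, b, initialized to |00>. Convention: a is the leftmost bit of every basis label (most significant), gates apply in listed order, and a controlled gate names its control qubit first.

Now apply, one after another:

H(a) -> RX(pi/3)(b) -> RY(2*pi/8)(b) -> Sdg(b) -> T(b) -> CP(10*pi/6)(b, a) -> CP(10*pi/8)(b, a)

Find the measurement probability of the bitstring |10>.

A full measurement returns |10> with probability sqrt(2)/16 + 1/4.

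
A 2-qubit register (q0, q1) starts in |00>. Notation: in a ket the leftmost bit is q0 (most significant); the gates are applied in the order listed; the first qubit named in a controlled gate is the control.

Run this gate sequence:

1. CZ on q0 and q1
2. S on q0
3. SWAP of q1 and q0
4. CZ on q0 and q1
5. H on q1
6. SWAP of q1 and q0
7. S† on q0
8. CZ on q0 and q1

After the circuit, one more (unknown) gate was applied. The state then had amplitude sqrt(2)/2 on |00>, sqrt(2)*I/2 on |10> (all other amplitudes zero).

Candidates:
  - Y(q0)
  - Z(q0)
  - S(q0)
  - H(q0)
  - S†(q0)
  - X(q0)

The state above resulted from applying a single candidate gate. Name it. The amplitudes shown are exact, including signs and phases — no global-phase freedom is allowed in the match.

It was Z(q0) that produced the state shown.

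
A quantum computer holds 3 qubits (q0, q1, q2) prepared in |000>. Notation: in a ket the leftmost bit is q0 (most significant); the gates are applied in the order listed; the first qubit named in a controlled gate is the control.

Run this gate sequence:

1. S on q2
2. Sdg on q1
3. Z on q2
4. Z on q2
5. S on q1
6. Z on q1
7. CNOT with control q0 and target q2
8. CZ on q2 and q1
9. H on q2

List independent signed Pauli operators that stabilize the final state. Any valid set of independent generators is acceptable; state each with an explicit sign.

The stabilizer group can be generated by +IIX, +ZII, +IZI, among other valid generating sets. Key observation: gates 2-5 undo each other exactly, leaving only the rest of the circuit to track.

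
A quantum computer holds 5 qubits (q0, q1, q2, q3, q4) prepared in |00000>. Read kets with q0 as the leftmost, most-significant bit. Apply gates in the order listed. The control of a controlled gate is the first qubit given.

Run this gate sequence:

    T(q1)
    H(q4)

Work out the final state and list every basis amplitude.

After the circuit, the state carries amplitude sqrt(2)/2 on |00000>, sqrt(2)/2 on |00001>, and 0 on every other basis state.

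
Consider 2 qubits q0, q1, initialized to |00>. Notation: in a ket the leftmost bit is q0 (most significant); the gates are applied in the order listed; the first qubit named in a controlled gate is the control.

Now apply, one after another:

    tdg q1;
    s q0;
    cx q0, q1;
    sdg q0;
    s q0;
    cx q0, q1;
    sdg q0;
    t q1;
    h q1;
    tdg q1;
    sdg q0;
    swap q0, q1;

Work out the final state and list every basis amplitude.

After the circuit, the state carries amplitude sqrt(2)/2 on |00>, 0 on |01>, -sqrt(2)*exp(3*I*pi/4)/2 on |10>, 0 on |11>.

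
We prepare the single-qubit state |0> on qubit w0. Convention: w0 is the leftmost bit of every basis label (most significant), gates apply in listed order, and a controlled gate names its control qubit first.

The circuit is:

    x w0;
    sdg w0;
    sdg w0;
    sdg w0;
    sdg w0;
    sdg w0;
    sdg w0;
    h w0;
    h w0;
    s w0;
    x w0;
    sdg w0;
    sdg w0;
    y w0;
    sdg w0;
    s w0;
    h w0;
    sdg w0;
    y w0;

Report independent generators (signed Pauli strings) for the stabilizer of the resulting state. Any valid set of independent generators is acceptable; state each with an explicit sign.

The final state is stabilized by the group generated by +Y; other independent generating sets are equally valid.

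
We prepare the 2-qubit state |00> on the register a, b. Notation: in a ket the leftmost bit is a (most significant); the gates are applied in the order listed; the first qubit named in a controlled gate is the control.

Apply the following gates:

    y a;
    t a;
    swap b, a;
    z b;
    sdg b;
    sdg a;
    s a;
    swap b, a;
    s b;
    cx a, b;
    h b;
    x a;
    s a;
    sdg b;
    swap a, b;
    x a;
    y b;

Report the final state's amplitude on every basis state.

After the circuit, the state carries amplitude 0 on |00>, sqrt(2)*exp(I*pi/4)/2 on |01>, 0 on |10>, -sqrt(2)*exp(3*I*pi/4)/2 on |11>.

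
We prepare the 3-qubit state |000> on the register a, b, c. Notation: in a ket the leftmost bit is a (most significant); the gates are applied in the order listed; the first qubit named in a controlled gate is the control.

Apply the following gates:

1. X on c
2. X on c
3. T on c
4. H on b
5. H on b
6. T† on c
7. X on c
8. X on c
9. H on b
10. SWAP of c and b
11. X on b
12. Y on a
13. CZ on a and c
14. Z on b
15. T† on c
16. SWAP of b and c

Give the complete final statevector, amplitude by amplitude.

The final amplitudes are -sqrt(2)*I/2 on |101>, sqrt(2)*exp(I*pi/4)/2 on |111>, and 0 on every other basis state. Key observation: the block from step 1 through step 8 cancels to the identity and can be dropped.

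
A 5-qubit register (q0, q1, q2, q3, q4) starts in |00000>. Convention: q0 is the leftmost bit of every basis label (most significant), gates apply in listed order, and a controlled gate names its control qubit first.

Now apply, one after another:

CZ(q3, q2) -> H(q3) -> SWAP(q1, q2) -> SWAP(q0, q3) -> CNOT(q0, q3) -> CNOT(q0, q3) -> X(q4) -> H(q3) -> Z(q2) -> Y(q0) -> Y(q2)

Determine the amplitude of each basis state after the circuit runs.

After the circuit, the state carries amplitude 1/2 on |00101>, 1/2 on |00111>, -1/2 on |10101>, -1/2 on |10111>, and 0 on every other basis state.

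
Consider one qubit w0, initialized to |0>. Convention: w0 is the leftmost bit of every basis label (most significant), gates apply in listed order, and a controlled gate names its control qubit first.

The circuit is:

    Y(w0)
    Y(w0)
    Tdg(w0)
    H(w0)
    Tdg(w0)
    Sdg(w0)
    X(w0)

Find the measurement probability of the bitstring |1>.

The probability of measuring |1> is 1/2.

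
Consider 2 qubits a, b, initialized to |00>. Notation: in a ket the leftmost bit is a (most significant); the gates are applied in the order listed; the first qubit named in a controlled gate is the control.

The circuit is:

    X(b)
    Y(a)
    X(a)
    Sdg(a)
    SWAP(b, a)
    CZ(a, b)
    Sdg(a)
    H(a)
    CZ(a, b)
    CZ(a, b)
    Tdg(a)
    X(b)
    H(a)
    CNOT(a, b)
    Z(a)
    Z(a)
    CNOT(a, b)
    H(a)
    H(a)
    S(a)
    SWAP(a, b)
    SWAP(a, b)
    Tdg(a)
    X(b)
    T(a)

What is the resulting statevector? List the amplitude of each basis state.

After the circuit, the state carries amplitude 1/2 + exp(3*I*pi/4)/2 on |00>, 0 on |01>, exp(I*pi/4)/2 + I/2 on |10>, 0 on |11>.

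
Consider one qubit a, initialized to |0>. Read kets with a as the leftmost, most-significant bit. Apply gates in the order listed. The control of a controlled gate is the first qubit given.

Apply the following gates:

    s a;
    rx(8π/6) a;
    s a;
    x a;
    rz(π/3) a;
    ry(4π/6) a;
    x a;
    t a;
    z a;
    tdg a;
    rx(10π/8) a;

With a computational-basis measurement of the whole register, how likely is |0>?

The probability of measuring |0> is 7*sqrt(2)/32 + 1/2.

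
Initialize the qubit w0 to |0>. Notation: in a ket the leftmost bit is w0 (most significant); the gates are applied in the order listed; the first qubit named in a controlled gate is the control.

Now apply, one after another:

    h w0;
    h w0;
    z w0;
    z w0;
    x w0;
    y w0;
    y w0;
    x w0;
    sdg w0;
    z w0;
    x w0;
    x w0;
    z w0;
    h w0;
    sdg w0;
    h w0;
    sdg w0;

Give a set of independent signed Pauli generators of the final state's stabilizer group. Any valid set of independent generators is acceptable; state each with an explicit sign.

One valid set of independent stabilizer generators is +X (any independent generating set of the same group is equally correct).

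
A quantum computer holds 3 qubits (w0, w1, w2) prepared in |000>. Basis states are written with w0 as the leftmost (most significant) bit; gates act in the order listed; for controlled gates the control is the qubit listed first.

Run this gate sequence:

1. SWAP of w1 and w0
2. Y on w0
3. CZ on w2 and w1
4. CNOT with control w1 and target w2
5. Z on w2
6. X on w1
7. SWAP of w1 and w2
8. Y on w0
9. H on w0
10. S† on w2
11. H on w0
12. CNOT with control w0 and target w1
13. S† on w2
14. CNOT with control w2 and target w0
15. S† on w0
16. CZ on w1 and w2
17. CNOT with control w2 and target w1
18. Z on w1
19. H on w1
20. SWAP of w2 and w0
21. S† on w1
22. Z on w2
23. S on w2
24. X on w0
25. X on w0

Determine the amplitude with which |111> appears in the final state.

The final state's coefficient on |111> equals -sqrt(2)*I/2. Key observation: the block from step 24 through step 25 cancels to the identity and can be dropped.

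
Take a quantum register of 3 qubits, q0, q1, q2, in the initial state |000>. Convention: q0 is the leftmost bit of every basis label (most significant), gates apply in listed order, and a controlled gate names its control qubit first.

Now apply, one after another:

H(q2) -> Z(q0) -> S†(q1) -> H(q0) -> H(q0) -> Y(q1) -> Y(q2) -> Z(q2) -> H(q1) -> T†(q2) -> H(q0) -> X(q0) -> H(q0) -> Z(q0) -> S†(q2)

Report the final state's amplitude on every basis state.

The resulting statevector has amplitude 1/2 on |000>, -exp(I*pi/4)/2 on |001>, -1/2 on |010>, exp(I*pi/4)/2 on |011>, 0 on |100>, 0 on |101>, 0 on |110>, 0 on |111>. Key observation: steps 11-14 multiply out to the identity, so the circuit reduces to the remaining gates.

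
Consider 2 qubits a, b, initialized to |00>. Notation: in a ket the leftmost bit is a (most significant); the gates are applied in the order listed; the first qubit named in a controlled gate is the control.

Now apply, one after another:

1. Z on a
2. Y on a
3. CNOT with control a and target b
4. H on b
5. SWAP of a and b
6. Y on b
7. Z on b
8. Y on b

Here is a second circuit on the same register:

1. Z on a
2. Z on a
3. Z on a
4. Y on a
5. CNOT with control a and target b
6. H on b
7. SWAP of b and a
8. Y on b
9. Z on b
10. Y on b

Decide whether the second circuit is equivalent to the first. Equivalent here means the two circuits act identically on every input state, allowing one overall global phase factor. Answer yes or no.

Yes — the two circuits implement the same unitary up to a global phase.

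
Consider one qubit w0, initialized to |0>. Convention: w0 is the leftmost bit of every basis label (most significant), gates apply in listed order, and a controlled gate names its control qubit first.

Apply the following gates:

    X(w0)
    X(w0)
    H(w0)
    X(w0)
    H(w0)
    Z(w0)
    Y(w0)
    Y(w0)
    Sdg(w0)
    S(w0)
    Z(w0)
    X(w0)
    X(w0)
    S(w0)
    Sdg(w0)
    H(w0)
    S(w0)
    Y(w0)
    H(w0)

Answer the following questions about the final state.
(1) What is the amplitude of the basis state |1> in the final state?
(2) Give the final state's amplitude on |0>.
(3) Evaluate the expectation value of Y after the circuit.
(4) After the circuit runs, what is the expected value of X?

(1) |1> carries amplitude 1/2 - I/2 in the final state. Key observation: steps 3-6 multiply out to the identity, so the circuit reduces to the remaining gates.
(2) The final state's coefficient on |0> equals 1/2 + I/2.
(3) The expectation value of Y is -1.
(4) In the final state, X has expectation 0.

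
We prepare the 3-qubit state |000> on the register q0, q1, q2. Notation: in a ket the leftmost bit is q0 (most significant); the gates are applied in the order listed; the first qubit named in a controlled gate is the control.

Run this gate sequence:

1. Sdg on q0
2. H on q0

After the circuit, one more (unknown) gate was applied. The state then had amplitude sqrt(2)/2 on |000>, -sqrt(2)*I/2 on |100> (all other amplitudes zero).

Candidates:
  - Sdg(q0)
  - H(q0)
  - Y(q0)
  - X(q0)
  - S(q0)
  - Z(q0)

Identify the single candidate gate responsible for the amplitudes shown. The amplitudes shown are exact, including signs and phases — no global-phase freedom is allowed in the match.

The unique candidate consistent with the amplitudes is Sdg(q0).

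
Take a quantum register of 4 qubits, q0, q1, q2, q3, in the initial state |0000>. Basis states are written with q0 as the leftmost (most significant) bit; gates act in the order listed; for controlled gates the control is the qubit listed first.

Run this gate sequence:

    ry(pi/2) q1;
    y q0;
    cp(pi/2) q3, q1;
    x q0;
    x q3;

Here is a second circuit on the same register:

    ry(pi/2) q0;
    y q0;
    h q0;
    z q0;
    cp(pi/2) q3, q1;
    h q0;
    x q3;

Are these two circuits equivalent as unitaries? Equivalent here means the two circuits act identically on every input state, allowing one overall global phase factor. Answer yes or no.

No — the two circuits implement different unitaries, even allowing a global phase.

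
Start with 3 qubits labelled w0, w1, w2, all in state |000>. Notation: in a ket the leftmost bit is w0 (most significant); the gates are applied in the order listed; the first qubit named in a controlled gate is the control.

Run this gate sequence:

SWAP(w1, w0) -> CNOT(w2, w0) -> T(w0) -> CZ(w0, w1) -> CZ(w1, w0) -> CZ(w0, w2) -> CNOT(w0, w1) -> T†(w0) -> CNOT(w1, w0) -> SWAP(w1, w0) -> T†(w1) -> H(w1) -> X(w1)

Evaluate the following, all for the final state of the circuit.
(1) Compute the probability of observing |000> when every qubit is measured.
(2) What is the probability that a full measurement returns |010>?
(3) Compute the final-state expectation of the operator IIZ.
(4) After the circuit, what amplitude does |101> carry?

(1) The probability of measuring |000> is 1/2.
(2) Outcome |010> occurs with probability 1/2.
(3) In the final state, IIZ has expectation 1.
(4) |101> carries amplitude 0 in the final state.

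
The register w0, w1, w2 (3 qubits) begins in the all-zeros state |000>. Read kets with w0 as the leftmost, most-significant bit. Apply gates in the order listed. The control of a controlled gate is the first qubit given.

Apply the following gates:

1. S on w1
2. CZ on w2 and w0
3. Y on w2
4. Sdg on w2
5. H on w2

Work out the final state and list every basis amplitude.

After the circuit, the state carries amplitude sqrt(2)/2 on |000>, -sqrt(2)/2 on |001>, and 0 on every other basis state.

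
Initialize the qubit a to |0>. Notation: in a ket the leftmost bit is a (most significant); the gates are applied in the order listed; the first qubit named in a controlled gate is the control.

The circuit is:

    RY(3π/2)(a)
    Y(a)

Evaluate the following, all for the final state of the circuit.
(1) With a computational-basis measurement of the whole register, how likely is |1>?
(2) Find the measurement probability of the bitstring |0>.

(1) The probability of measuring |1> is 1/2.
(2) A full measurement returns |0> with probability 1/2.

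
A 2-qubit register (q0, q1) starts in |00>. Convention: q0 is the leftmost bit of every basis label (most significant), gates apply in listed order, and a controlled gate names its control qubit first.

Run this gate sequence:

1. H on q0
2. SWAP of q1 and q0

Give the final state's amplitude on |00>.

The final state's coefficient on |00> equals sqrt(2)/2.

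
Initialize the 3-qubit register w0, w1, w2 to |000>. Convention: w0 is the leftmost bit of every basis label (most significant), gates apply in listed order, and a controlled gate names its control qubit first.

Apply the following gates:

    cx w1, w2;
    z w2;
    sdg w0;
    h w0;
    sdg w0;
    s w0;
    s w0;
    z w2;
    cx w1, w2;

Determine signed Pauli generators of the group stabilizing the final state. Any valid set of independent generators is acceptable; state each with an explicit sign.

The final state is stabilized by the group generated by +YII, +IZI, +IIZ; other independent generating sets are equally valid.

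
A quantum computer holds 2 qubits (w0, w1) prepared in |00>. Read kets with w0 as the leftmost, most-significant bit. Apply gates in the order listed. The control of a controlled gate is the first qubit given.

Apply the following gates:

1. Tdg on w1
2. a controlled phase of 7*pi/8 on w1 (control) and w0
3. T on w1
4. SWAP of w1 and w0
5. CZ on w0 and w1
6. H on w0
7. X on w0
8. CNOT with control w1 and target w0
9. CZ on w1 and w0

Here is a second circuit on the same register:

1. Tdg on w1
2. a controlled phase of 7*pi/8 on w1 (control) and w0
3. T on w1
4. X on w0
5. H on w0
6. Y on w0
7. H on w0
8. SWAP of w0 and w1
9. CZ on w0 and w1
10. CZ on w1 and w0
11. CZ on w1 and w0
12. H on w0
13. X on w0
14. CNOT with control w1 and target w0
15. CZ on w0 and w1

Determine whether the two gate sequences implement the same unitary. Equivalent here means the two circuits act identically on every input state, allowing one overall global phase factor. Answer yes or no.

No, they are not equivalent — no single phase factor reconciles the two unitaries.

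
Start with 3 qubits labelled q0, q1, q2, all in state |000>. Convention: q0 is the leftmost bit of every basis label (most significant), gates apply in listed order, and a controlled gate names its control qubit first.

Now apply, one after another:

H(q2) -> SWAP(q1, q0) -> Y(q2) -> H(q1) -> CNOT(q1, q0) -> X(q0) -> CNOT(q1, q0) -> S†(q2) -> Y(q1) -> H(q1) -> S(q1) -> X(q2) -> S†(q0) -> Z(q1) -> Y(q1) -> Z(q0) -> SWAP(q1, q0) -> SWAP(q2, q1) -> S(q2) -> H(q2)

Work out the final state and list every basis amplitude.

After the circuit, the state carries amplitude -I/2 on |000>, I/2 on |001>, -1/2 on |010>, 1/2 on |011>, 0 on |100>, 0 on |101>, 0 on |110>, 0 on |111>.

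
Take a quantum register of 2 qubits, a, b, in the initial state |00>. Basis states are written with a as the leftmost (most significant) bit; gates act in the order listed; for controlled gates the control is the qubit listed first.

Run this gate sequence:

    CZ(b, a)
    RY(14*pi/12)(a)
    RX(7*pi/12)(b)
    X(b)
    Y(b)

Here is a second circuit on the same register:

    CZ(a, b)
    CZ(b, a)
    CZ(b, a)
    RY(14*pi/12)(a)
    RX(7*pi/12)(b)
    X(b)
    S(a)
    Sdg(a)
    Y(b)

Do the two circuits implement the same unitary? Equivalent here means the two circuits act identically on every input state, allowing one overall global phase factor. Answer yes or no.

Yes — the two circuits implement the same unitary up to a global phase.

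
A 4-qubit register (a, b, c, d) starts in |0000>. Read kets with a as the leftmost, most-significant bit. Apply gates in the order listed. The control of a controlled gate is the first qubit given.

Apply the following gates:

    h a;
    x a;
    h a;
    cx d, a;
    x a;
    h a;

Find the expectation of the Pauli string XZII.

The expectation value of XZII is -1.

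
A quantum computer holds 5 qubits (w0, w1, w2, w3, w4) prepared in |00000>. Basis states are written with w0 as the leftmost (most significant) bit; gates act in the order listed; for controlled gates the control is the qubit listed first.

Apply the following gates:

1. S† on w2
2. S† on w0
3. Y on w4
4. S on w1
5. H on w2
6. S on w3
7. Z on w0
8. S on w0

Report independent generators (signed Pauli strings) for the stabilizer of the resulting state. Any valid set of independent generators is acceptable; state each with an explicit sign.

The final state is stabilized by the group generated by +IIXII, +ZIIII, +IZIII, +IIIZI, -IIIIZ; other independent generating sets are equally valid.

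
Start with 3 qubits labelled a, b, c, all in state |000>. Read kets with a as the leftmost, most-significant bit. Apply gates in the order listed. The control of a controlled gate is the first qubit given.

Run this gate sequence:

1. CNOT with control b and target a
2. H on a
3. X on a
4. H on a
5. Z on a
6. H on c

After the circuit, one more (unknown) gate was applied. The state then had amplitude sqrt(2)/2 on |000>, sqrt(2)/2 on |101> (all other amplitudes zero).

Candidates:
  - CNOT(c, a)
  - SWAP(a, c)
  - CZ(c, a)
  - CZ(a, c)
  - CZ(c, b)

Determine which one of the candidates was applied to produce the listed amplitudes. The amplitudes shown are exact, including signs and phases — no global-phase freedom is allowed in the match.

The applied gate was CNOT(c, a). Key observation: steps 2-5 multiply out to the identity, so the circuit reduces to the remaining gates.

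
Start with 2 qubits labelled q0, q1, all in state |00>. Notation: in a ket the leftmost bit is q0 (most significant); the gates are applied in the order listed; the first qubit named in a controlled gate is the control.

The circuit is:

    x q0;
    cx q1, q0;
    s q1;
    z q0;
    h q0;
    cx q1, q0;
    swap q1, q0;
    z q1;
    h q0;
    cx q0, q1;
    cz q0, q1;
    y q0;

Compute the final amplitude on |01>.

The final state's coefficient on |01> equals -I/2.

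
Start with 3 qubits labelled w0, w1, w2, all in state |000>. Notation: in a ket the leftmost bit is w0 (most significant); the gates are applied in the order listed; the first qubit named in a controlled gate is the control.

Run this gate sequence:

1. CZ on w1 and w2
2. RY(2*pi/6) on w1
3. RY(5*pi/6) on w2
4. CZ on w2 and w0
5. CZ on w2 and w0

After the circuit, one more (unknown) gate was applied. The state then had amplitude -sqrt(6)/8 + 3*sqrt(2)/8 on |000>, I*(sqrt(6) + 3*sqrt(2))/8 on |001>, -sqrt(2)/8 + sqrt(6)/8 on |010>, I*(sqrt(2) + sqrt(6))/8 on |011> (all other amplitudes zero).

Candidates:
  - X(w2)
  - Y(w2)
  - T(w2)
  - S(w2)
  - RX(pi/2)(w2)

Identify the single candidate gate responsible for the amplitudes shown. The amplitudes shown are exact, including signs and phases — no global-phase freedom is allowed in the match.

It was S(w2) that produced the state shown. Key observation: steps 4-5 multiply out to the identity, so the circuit reduces to the remaining gates.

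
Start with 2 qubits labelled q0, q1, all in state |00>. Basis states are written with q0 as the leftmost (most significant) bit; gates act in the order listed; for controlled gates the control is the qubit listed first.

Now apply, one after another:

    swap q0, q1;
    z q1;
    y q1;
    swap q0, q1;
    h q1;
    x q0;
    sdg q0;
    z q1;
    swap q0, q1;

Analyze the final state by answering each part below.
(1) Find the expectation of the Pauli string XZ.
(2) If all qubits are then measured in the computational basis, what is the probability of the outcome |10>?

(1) The expectation value of XZ is -1.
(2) A full measurement returns |10> with probability 1/2.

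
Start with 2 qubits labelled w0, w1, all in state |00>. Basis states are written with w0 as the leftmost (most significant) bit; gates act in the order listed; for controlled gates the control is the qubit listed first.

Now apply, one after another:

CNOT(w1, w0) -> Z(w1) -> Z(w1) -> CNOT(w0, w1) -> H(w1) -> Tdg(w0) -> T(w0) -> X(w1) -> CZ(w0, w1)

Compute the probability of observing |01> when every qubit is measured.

The probability of measuring |01> is 1/2.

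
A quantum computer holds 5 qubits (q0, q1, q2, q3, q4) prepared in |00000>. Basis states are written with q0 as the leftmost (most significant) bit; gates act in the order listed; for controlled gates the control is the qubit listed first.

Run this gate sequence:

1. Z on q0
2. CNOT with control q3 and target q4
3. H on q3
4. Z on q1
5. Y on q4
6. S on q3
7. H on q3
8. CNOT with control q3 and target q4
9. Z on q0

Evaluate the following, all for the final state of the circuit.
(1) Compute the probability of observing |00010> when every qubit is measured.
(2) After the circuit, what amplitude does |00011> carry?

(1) The probability of measuring |00010> is 1/2.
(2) The final state's coefficient on |00011> equals 0.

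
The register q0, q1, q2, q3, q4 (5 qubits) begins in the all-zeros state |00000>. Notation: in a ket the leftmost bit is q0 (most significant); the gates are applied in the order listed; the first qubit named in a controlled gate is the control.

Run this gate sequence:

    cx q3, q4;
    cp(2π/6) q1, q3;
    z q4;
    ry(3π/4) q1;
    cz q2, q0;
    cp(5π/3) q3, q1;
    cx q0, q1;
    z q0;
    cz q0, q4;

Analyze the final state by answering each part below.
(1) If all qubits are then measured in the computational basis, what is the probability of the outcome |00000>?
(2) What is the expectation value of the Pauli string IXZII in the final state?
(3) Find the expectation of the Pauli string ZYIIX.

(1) The probability of measuring |00000> is 1/2 - sqrt(2)/4.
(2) The expectation value of IXZII is sqrt(2)/2.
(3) The expectation value of ZYIIX is 0.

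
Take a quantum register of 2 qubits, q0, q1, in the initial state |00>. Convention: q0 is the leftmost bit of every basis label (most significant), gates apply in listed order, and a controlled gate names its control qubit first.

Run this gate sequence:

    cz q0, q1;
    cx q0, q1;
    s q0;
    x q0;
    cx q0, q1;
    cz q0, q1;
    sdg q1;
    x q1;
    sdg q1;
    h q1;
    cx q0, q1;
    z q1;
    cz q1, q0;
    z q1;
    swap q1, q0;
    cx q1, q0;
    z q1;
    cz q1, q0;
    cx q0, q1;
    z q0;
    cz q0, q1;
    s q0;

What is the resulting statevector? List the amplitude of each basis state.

The resulting statevector has amplitude 0 on |00>, sqrt(2)*I/2 on |01>, sqrt(2)/2 on |10>, 0 on |11>.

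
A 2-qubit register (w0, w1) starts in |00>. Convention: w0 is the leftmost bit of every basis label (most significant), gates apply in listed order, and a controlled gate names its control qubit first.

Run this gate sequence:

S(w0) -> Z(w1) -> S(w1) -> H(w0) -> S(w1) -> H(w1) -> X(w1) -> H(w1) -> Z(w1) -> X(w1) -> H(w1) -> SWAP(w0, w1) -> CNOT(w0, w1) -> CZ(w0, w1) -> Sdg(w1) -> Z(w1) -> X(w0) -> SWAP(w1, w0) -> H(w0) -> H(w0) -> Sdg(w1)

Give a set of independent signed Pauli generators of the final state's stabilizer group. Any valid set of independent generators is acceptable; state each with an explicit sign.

The final state is stabilized by the group generated by -YZ, +ZY; other independent generating sets are equally valid.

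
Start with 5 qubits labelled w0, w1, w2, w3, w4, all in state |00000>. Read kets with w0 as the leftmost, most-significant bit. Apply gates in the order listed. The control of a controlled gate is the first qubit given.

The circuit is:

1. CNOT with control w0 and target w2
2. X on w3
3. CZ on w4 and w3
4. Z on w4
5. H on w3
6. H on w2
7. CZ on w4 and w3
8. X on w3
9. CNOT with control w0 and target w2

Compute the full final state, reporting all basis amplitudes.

The final amplitudes are -1/2 on |00000>, 1/2 on |00010>, -1/2 on |00100>, 1/2 on |00110>, and 0 on every other basis state.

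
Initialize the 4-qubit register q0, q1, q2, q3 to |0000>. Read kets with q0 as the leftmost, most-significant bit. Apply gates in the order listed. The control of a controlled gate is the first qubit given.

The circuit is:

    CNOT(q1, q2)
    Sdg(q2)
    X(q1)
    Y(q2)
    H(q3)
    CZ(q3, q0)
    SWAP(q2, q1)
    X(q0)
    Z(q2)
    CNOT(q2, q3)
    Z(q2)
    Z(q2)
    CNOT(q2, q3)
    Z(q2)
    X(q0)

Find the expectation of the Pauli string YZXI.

In the final state, YZXI has expectation 0. Key observation: steps 8-15 multiply out to the identity, so the circuit reduces to the remaining gates.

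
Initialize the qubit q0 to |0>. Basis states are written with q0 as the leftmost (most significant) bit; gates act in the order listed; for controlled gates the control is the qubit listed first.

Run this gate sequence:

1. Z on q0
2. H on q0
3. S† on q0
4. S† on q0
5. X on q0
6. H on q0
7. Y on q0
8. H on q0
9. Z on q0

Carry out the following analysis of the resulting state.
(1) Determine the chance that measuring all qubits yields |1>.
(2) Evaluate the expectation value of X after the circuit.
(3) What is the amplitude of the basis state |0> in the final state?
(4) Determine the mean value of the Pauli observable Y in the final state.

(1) A full measurement returns |1> with probability 1/2.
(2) The observable X averages to -1.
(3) |0> carries amplitude sqrt(2)*I/2 in the final state.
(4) The expectation value of Y is 0.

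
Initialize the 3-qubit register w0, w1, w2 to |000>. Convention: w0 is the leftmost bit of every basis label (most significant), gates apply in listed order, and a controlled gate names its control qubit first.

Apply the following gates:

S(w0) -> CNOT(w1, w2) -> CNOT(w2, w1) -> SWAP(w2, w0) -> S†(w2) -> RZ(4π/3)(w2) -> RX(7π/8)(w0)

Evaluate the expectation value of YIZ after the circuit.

In the final state, YIZ has expectation -sqrt(2 - sqrt(2))/2.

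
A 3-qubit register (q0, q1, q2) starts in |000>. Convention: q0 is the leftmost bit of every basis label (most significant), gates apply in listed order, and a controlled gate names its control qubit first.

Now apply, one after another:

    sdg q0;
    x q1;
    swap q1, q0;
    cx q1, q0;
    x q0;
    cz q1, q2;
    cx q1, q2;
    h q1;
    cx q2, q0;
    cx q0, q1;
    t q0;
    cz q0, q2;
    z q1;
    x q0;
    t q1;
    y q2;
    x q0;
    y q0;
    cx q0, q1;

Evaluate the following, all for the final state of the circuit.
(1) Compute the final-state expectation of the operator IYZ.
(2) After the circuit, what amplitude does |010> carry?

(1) In the final state, IYZ has expectation -sqrt(2)/2.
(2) The amplitude on |010> is 0.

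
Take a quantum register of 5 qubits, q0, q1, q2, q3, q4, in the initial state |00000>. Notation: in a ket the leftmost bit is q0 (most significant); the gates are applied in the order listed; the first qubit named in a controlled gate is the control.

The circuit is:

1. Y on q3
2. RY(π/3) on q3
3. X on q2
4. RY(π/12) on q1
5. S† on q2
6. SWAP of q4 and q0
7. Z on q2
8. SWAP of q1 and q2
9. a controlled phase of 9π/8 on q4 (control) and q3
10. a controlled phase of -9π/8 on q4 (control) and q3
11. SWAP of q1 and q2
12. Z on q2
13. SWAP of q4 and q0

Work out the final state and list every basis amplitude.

The resulting statevector has amplitude -sqrt(3*sqrt(2) + 6)/8 - sqrt(2 - sqrt(2))/8 on |00100>, sqrt(6 - 3*sqrt(2))/8 + 3*sqrt(sqrt(2) + 2)/8 on |00110>, -sqrt(sqrt(2) + 2)/8 + sqrt(6 - 3*sqrt(2))/8 on |01100>, -3*sqrt(2 - sqrt(2))/8 + sqrt(3*sqrt(2) + 6)/8 on |01110>, and 0 on every other basis state. Key observation: steps 6-13 multiply out to the identity, so the circuit reduces to the remaining gates.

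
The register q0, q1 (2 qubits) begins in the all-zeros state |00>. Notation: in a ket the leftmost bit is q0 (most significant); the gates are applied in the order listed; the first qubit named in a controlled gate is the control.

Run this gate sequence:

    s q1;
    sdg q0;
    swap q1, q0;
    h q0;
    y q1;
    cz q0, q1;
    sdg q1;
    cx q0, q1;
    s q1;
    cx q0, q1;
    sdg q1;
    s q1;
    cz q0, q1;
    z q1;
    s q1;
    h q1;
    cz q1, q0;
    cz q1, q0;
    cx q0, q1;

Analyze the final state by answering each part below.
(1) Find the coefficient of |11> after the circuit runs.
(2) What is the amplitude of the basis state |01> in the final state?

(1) The amplitude on |11> is -I/2. Key observation: steps 17-18 multiply out to the identity, so the circuit reduces to the remaining gates.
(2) |01> carries amplitude -1/2 in the final state.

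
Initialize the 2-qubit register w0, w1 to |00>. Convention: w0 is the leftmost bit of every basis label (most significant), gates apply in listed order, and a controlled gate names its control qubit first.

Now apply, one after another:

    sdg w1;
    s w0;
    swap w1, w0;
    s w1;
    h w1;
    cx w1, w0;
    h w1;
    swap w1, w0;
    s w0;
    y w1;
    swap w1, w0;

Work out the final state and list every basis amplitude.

After the circuit, the state carries amplitude -I/2 on |00>, -1/2 on |01>, I/2 on |10>, -1/2 on |11>.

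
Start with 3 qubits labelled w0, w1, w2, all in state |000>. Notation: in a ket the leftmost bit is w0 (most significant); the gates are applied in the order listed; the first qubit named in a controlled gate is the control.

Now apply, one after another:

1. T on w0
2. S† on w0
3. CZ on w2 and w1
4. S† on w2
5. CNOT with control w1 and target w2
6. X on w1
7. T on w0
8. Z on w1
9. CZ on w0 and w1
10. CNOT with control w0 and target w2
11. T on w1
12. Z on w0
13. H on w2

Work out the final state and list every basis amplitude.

After the circuit, the state carries amplitude -sqrt(2)*exp(I*pi/4)/2 on |010>, -sqrt(2)*exp(I*pi/4)/2 on |011>, and 0 on every other basis state.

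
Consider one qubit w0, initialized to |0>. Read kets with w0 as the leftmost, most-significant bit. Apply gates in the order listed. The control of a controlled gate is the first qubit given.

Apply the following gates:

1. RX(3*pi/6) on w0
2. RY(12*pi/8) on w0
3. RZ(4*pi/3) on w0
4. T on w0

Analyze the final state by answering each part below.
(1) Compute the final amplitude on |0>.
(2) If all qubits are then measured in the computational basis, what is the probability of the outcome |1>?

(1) |0> carries amplitude (1 - I)*exp(I*pi/3)/2 in the final state.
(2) Outcome |1> occurs with probability 1/2.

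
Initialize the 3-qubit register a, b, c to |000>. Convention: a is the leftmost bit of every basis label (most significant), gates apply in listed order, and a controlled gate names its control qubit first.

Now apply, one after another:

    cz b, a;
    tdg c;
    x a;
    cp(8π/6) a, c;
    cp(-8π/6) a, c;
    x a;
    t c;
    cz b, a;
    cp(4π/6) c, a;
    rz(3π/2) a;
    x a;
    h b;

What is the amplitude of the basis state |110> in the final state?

The amplitude on |110> is -sqrt(2)*exp(I*pi/4)/2. Key observation: the block from step 1 through step 8 cancels to the identity and can be dropped.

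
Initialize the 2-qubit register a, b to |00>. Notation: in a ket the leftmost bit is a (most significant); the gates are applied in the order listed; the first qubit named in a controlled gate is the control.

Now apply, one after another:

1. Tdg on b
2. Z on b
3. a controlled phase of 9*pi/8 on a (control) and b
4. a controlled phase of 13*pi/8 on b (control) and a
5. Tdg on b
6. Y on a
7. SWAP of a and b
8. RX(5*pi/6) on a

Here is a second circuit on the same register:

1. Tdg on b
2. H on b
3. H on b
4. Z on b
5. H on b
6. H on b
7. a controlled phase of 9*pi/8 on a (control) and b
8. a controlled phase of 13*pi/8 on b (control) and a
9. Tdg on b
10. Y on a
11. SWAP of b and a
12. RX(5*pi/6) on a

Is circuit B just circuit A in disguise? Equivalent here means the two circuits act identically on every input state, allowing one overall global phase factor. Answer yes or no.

Yes, they are equivalent — the unitaries differ by at most a global phase.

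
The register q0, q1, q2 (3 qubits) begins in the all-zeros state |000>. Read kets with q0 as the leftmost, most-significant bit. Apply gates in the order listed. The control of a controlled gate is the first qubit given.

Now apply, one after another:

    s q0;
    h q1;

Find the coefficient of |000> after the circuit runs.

The amplitude on |000> is sqrt(2)/2.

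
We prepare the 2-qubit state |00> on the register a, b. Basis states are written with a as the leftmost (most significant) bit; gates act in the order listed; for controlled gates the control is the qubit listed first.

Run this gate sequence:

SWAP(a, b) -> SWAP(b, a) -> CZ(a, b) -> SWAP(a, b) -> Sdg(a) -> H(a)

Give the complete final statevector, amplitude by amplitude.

After the circuit, the state carries amplitude sqrt(2)/2 on |00>, 0 on |01>, sqrt(2)/2 on |10>, 0 on |11>.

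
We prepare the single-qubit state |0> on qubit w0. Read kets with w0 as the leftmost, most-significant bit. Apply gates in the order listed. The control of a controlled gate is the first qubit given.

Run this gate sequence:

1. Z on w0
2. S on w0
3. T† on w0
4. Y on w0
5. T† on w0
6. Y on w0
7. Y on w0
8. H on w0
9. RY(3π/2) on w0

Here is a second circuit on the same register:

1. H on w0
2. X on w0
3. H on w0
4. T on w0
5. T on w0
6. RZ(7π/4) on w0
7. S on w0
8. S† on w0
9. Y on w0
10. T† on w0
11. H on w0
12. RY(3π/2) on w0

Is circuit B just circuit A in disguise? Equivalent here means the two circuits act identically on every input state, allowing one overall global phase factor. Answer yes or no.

Yes — the two circuits implement the same unitary up to a global phase.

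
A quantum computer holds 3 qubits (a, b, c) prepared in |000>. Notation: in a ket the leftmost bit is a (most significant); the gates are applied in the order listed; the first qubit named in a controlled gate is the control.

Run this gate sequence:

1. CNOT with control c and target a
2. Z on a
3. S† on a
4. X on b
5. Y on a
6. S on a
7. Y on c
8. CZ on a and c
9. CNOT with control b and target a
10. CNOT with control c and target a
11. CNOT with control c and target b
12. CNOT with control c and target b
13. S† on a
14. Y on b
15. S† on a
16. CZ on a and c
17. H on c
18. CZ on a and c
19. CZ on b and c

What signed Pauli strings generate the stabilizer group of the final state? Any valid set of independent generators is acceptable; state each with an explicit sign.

The final state is stabilized by the group generated by +IIX, -ZII, +IZI; other independent generating sets are equally valid.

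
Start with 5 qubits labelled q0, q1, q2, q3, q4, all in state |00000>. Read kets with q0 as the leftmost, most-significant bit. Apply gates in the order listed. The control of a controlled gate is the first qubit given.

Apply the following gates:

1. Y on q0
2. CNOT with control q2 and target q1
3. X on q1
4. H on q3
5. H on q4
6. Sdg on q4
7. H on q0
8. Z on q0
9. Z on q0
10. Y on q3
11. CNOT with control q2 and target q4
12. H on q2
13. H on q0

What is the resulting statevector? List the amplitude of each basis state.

The resulting statevector has amplitude sqrt(2)/4 on |11000>, -sqrt(2)*I/4 on |11001>, -sqrt(2)/4 on |11010>, sqrt(2)*I/4 on |11011>, sqrt(2)/4 on |11100>, -sqrt(2)*I/4 on |11101>, -sqrt(2)/4 on |11110>, sqrt(2)*I/4 on |11111>, and 0 on every other basis state.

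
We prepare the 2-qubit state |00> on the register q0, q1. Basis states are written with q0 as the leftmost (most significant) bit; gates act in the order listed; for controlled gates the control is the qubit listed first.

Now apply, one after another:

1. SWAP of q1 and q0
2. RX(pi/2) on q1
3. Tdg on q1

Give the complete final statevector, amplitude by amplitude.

The final amplitudes are sqrt(2)/2 on |00>, -sqrt(2)*exp(I*pi/4)/2 on |01>, 0 on |10>, 0 on |11>.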